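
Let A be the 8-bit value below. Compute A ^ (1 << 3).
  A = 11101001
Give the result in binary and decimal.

Mask = 1 << 3 = 00001000
Bit 3 of A is 1; XOR with the mask flips it to 0.
  11101001
^ 00001000
----------
  11100001

Answer: 11100001 (225)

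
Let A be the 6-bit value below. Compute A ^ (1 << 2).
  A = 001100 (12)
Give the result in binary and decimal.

Mask = 1 << 2 = 000100
Bit 2 of A is 1; XOR with the mask flips it to 0.
  001100
^ 000100
--------
  001000

Answer: 001000 (8)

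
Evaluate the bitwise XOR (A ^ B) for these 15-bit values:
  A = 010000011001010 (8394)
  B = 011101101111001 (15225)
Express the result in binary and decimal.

Apply ^ to each column (1 where bits differ):
  010000011001010
^ 011101101111001
-----------------
  001101110110011

Answer: 001101110110011 (7091)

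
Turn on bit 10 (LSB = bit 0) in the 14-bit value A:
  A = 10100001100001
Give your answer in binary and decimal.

Mask = 1 << 10 = 00010000000000
Bit 10 of A is 0, so OR-ing with the mask flips it to 1.
  10100001100001
| 00010000000000
----------------
  10110001100001

Answer: 10110001100001 (11361)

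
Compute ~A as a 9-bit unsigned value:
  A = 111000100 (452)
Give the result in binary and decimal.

Flip each bit (0->1, 1->0):
  111000100
  000111011

Answer: 000111011 (59)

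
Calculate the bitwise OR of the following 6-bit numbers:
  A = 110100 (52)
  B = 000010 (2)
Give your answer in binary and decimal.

Apply | to each column (1 where either bit is 1):
  110100
| 000010
--------
  110110

Answer: 110110 (54)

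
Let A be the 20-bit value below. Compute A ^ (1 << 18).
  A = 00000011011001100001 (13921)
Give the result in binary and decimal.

Mask = 1 << 18 = 01000000000000000000
Bit 18 of A is 0; XOR with the mask flips it to 1.
  00000011011001100001
^ 01000000000000000000
----------------------
  01000011011001100001

Answer: 01000011011001100001 (276065)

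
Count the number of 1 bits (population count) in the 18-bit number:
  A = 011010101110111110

011010101110111110
1-bits at positions (from bit 0 = LSB): 1, 2, 3, 4, 5, 7, 8, 9, 11, 13, 15, 16
Count = 12

Answer: 12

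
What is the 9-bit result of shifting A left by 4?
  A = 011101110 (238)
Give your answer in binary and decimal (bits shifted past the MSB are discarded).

Shift left by 4: drop the top 4 bit(s), append 4 zero(s) on the right.
  011101110  ->  discard [0111], keep [01110], append 0000
= 011100000

Answer: 011100000 (224)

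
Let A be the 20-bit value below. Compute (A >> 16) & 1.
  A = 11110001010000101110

Bit 16 is the 17th from the right.
  11110001010000101110
     ^
That bit is 1.

Answer: 1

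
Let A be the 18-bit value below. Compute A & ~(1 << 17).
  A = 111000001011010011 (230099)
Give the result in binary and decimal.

Mask = ~(1 << 17) = 011111111111111111
Bit 17 of A is 1, so AND-ing with the mask clears it to 0.
  111000001011010011
& 011111111111111111
--------------------
  011000001011010011

Answer: 011000001011010011 (99027)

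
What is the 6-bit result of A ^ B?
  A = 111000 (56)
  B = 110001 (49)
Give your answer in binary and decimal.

Apply ^ to each column (1 where bits differ):
  111000
^ 110001
--------
  001001

Answer: 001001 (9)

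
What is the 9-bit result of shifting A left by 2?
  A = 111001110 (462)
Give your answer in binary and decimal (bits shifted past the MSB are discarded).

Shift left by 2: drop the top 2 bit(s), append 2 zero(s) on the right.
  111001110  ->  discard [11], keep [1001110], append 00
= 100111000

Answer: 100111000 (312)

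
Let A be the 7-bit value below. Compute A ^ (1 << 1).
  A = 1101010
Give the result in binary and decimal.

Mask = 1 << 1 = 0000010
Bit 1 of A is 1; XOR with the mask flips it to 0.
  1101010
^ 0000010
---------
  1101000

Answer: 1101000 (104)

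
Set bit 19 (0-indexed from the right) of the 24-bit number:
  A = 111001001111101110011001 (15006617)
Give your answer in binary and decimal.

Mask = 1 << 19 = 000010000000000000000000
Bit 19 of A is 0, so OR-ing with the mask flips it to 1.
  111001001111101110011001
| 000010000000000000000000
--------------------------
  111011001111101110011001

Answer: 111011001111101110011001 (15530905)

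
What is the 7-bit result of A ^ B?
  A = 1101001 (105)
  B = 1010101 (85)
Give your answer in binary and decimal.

Apply ^ to each column (1 where bits differ):
  1101001
^ 1010101
---------
  0111100

Answer: 0111100 (60)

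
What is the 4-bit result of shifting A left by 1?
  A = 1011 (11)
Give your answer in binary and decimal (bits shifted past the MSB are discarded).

Shift left by 1: drop the top 1 bit(s), append 1 zero(s) on the right.
  1011  ->  discard [1], keep [011], append 0
= 0110

Answer: 0110 (6)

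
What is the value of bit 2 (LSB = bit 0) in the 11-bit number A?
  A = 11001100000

Bit 2 is the 3rd from the right.
  11001100000
          ^
That bit is 0.

Answer: 0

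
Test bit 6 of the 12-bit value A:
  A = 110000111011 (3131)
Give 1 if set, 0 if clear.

Bit 6 is the 7th from the right.
  110000111011
       ^
That bit is 0.

Answer: 0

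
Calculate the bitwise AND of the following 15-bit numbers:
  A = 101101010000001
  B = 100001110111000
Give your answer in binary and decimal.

Apply & to each column (1 only where both bits are 1):
  101101010000001
& 100001110111000
-----------------
  100001010000000

Answer: 100001010000000 (17024)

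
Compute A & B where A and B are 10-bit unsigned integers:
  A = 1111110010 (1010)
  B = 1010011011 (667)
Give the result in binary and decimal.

Apply & to each column (1 only where both bits are 1):
  1111110010
& 1010011011
------------
  1010010010

Answer: 1010010010 (658)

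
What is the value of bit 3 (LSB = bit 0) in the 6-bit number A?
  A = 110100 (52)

Bit 3 is the 4th from the right.
  110100
    ^
That bit is 0.

Answer: 0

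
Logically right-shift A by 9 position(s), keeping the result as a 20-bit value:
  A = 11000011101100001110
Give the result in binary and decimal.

Logical shift right by 9: drop the bottom 9 bit(s), prepend 9 zero(s) on the left.
  11000011101100001110  ->  keep [11000011101], discard [100001110], prepend 000000000
= 00000000011000011101

Answer: 00000000011000011101 (1565)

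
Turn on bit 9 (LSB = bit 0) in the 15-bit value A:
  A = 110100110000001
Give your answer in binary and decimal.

Mask = 1 << 9 = 000001000000000
Bit 9 of A is 0, so OR-ing with the mask flips it to 1.
  110100110000001
| 000001000000000
-----------------
  110101110000001

Answer: 110101110000001 (27521)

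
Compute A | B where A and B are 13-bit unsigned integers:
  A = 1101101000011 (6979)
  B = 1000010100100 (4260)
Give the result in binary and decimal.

Apply | to each column (1 where either bit is 1):
  1101101000011
| 1000010100100
---------------
  1101111100111

Answer: 1101111100111 (7143)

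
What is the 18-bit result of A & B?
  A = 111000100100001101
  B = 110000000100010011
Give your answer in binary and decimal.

Apply & to each column (1 only where both bits are 1):
  111000100100001101
& 110000000100010011
--------------------
  110000000100000001

Answer: 110000000100000001 (196865)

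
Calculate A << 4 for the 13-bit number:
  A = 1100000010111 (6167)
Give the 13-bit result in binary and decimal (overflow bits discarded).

Shift left by 4: drop the top 4 bit(s), append 4 zero(s) on the right.
  1100000010111  ->  discard [1100], keep [000010111], append 0000
= 0000101110000

Answer: 0000101110000 (368)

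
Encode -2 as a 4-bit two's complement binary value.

1. Binary of +2:  0010
2. Invert bits:     1101
3. Add 1:           1110

Answer: 1110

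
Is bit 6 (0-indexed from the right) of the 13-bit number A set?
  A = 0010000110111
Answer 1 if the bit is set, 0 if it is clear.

Bit 6 is the 7th from the right.
  0010000110111
        ^
That bit is 0.

Answer: 0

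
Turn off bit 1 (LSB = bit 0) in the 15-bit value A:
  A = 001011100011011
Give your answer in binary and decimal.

Mask = ~(1 << 1) = 111111111111101
Bit 1 of A is 1, so AND-ing with the mask clears it to 0.
  001011100011011
& 111111111111101
-----------------
  001011100011001

Answer: 001011100011001 (5913)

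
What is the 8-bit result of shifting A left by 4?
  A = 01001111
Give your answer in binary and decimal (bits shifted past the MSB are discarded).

Shift left by 4: drop the top 4 bit(s), append 4 zero(s) on the right.
  01001111  ->  discard [0100], keep [1111], append 0000
= 11110000

Answer: 11110000 (240)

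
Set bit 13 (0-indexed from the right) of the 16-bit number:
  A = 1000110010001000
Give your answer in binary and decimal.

Mask = 1 << 13 = 0010000000000000
Bit 13 of A is 0, so OR-ing with the mask flips it to 1.
  1000110010001000
| 0010000000000000
------------------
  1010110010001000

Answer: 1010110010001000 (44168)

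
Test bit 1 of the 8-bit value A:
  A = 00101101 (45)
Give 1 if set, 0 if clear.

Bit 1 is the 2nd from the right.
  00101101
        ^
That bit is 0.

Answer: 0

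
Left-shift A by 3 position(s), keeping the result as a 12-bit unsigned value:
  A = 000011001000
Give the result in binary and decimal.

Shift left by 3: drop the top 3 bit(s), append 3 zero(s) on the right.
  000011001000  ->  discard [000], keep [011001000], append 000
= 011001000000

Answer: 011001000000 (1600)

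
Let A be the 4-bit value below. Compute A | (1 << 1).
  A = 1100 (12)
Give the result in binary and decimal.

Mask = 1 << 1 = 0010
Bit 1 of A is 0, so OR-ing with the mask flips it to 1.
  1100
| 0010
------
  1110

Answer: 1110 (14)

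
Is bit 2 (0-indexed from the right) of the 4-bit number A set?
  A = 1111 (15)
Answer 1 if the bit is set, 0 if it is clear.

Bit 2 is the 3rd from the right.
  1111
   ^
That bit is 1.

Answer: 1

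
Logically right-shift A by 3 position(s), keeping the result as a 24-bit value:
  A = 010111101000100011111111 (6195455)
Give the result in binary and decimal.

Logical shift right by 3: drop the bottom 3 bit(s), prepend 3 zero(s) on the left.
  010111101000100011111111  ->  keep [010111101000100011111], discard [111], prepend 000
= 000010111101000100011111

Answer: 000010111101000100011111 (774431)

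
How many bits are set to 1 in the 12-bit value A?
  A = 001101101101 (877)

001101101101
1-bits at positions (from bit 0 = LSB): 0, 2, 3, 5, 6, 8, 9
Count = 7

Answer: 7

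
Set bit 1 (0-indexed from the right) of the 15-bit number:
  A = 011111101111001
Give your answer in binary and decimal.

Mask = 1 << 1 = 000000000000010
Bit 1 of A is 0, so OR-ing with the mask flips it to 1.
  011111101111001
| 000000000000010
-----------------
  011111101111011

Answer: 011111101111011 (16251)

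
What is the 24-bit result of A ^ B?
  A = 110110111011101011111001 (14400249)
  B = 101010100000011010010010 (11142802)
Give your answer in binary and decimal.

Apply ^ to each column (1 where bits differ):
  110110111011101011111001
^ 101010100000011010010010
--------------------------
  011100011011110001101011

Answer: 011100011011110001101011 (7453803)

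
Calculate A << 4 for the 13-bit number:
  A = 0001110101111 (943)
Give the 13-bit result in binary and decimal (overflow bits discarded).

Shift left by 4: drop the top 4 bit(s), append 4 zero(s) on the right.
  0001110101111  ->  discard [0001], keep [110101111], append 0000
= 1101011110000

Answer: 1101011110000 (6896)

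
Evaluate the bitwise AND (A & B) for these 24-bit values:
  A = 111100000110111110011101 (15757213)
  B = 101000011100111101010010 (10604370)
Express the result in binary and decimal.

Apply & to each column (1 only where both bits are 1):
  111100000110111110011101
& 101000011100111101010010
--------------------------
  101000000100111100010000

Answer: 101000000100111100010000 (10506000)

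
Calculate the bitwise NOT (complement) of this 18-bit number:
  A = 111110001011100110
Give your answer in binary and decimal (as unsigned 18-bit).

Flip each bit (0->1, 1->0):
  111110001011100110
  000001110100011001

Answer: 000001110100011001 (7449)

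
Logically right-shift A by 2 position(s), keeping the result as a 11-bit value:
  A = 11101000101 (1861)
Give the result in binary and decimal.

Logical shift right by 2: drop the bottom 2 bit(s), prepend 2 zero(s) on the left.
  11101000101  ->  keep [111010001], discard [01], prepend 00
= 00111010001

Answer: 00111010001 (465)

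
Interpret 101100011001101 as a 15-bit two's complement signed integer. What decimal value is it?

MSB is 1, so the value is negative. Find the magnitude:
1. Invert bits:  010011100110010
2. Add 1:        010011100110011  = 10035
3. Apply sign:   -10035

Answer: -10035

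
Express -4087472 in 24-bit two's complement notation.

1. Binary of +4087472:  001111100101111010110000
2. Invert bits:     110000011010000101001111
3. Add 1:           110000011010000101010000

Answer: 110000011010000101010000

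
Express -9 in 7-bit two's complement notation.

1. Binary of +9:  0001001
2. Invert bits:     1110110
3. Add 1:           1110111

Answer: 1110111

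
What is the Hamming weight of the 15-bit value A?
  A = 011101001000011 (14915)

011101001000011
1-bits at positions (from bit 0 = LSB): 0, 1, 6, 9, 11, 12, 13
Count = 7

Answer: 7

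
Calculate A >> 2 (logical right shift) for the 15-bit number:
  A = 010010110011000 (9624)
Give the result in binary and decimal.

Logical shift right by 2: drop the bottom 2 bit(s), prepend 2 zero(s) on the left.
  010010110011000  ->  keep [0100101100110], discard [00], prepend 00
= 000100101100110

Answer: 000100101100110 (2406)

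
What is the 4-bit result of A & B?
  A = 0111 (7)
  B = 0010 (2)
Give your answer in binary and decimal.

Apply & to each column (1 only where both bits are 1):
  0111
& 0010
------
  0010

Answer: 0010 (2)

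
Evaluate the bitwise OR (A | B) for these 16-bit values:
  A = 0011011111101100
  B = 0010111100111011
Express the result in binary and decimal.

Apply | to each column (1 where either bit is 1):
  0011011111101100
| 0010111100111011
------------------
  0011111111111111

Answer: 0011111111111111 (16383)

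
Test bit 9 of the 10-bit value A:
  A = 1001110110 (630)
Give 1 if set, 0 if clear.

Bit 9 is the 10th from the right.
  1001110110
  ^
That bit is 1.

Answer: 1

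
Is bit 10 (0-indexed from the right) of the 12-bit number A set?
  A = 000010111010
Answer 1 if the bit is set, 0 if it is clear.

Bit 10 is the 11th from the right.
  000010111010
   ^
That bit is 0.

Answer: 0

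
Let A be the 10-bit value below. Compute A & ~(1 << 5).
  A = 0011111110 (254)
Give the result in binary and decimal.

Mask = ~(1 << 5) = 1111011111
Bit 5 of A is 1, so AND-ing with the mask clears it to 0.
  0011111110
& 1111011111
------------
  0011011110

Answer: 0011011110 (222)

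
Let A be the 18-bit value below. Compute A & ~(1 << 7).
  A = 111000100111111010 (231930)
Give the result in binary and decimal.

Mask = ~(1 << 7) = 111111111101111111
Bit 7 of A is 1, so AND-ing with the mask clears it to 0.
  111000100111111010
& 111111111101111111
--------------------
  111000100101111010

Answer: 111000100101111010 (231802)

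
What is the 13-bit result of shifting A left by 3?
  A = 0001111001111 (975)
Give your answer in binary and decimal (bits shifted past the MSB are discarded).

Shift left by 3: drop the top 3 bit(s), append 3 zero(s) on the right.
  0001111001111  ->  discard [000], keep [1111001111], append 000
= 1111001111000

Answer: 1111001111000 (7800)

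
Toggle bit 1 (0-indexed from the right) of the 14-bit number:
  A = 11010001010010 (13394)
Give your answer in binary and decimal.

Mask = 1 << 1 = 00000000000010
Bit 1 of A is 1; XOR with the mask flips it to 0.
  11010001010010
^ 00000000000010
----------------
  11010001010000

Answer: 11010001010000 (13392)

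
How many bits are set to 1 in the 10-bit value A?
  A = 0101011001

0101011001
1-bits at positions (from bit 0 = LSB): 0, 3, 4, 6, 8
Count = 5

Answer: 5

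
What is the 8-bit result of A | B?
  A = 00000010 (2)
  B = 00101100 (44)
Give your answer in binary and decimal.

Apply | to each column (1 where either bit is 1):
  00000010
| 00101100
----------
  00101110

Answer: 00101110 (46)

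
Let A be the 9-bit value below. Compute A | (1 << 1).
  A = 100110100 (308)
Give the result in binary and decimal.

Mask = 1 << 1 = 000000010
Bit 1 of A is 0, so OR-ing with the mask flips it to 1.
  100110100
| 000000010
-----------
  100110110

Answer: 100110110 (310)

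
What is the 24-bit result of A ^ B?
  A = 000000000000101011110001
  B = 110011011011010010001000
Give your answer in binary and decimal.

Apply ^ to each column (1 where bits differ):
  000000000000101011110001
^ 110011011011010010001000
--------------------------
  110011011011111001111001

Answer: 110011011011111001111001 (13483641)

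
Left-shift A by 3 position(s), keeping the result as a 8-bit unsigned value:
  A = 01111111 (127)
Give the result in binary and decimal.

Shift left by 3: drop the top 3 bit(s), append 3 zero(s) on the right.
  01111111  ->  discard [011], keep [11111], append 000
= 11111000

Answer: 11111000 (248)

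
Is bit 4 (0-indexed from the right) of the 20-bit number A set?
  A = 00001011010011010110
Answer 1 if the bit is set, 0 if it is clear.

Bit 4 is the 5th from the right.
  00001011010011010110
                 ^
That bit is 1.

Answer: 1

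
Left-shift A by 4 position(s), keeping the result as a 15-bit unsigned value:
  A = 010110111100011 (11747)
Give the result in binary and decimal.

Shift left by 4: drop the top 4 bit(s), append 4 zero(s) on the right.
  010110111100011  ->  discard [0101], keep [10111100011], append 0000
= 101111000110000

Answer: 101111000110000 (24112)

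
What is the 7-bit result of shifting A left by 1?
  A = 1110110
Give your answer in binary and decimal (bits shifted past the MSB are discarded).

Shift left by 1: drop the top 1 bit(s), append 1 zero(s) on the right.
  1110110  ->  discard [1], keep [110110], append 0
= 1101100

Answer: 1101100 (108)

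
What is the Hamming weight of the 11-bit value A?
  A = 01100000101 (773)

01100000101
1-bits at positions (from bit 0 = LSB): 0, 2, 8, 9
Count = 4

Answer: 4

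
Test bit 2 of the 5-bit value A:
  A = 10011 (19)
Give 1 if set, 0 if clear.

Bit 2 is the 3rd from the right.
  10011
    ^
That bit is 0.

Answer: 0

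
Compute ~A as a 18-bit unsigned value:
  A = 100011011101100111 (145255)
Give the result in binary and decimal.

Flip each bit (0->1, 1->0):
  100011011101100111
  011100100010011000

Answer: 011100100010011000 (116888)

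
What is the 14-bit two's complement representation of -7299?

1. Binary of +7299:  01110010000011
2. Invert bits:     10001101111100
3. Add 1:           10001101111101

Answer: 10001101111101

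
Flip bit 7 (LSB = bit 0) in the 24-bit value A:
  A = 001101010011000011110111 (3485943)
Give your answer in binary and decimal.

Mask = 1 << 7 = 000000000000000010000000
Bit 7 of A is 1; XOR with the mask flips it to 0.
  001101010011000011110111
^ 000000000000000010000000
--------------------------
  001101010011000001110111

Answer: 001101010011000001110111 (3485815)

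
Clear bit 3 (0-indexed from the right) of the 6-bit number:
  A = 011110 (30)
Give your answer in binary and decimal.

Mask = ~(1 << 3) = 110111
Bit 3 of A is 1, so AND-ing with the mask clears it to 0.
  011110
& 110111
--------
  010110

Answer: 010110 (22)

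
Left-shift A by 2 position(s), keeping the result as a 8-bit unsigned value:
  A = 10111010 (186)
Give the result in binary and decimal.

Shift left by 2: drop the top 2 bit(s), append 2 zero(s) on the right.
  10111010  ->  discard [10], keep [111010], append 00
= 11101000

Answer: 11101000 (232)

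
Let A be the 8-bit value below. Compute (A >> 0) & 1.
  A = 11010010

Bit 0 is the 1st from the right.
  11010010
         ^
That bit is 0.

Answer: 0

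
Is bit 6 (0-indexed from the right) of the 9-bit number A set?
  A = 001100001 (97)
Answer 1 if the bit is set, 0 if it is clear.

Bit 6 is the 7th from the right.
  001100001
    ^
That bit is 1.

Answer: 1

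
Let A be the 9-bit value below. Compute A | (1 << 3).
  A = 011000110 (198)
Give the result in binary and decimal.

Mask = 1 << 3 = 000001000
Bit 3 of A is 0, so OR-ing with the mask flips it to 1.
  011000110
| 000001000
-----------
  011001110

Answer: 011001110 (206)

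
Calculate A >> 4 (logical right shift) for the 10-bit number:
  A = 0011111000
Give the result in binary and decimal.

Logical shift right by 4: drop the bottom 4 bit(s), prepend 4 zero(s) on the left.
  0011111000  ->  keep [001111], discard [1000], prepend 0000
= 0000001111

Answer: 0000001111 (15)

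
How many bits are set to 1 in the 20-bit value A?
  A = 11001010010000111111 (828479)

11001010010000111111
1-bits at positions (from bit 0 = LSB): 0, 1, 2, 3, 4, 5, 10, 13, 15, 18, 19
Count = 11

Answer: 11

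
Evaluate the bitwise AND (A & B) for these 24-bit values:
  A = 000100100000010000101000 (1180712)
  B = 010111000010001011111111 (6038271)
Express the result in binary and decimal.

Apply & to each column (1 only where both bits are 1):
  000100100000010000101000
& 010111000010001011111111
--------------------------
  000100000000000000101000

Answer: 000100000000000000101000 (1048616)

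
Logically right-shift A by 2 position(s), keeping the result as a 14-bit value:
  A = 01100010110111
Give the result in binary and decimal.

Logical shift right by 2: drop the bottom 2 bit(s), prepend 2 zero(s) on the left.
  01100010110111  ->  keep [011000101101], discard [11], prepend 00
= 00011000101101

Answer: 00011000101101 (1581)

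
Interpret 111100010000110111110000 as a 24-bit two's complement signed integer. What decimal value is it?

MSB is 1, so the value is negative. Find the magnitude:
1. Invert bits:  000011101111001000001111
2. Add 1:        000011101111001000010000  = 979472
3. Apply sign:   -979472

Answer: -979472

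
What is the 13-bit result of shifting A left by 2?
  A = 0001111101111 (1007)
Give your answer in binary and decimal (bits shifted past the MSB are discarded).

Shift left by 2: drop the top 2 bit(s), append 2 zero(s) on the right.
  0001111101111  ->  discard [00], keep [01111101111], append 00
= 0111110111100

Answer: 0111110111100 (4028)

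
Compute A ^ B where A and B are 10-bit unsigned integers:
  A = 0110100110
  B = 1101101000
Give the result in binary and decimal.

Apply ^ to each column (1 where bits differ):
  0110100110
^ 1101101000
------------
  1011001110

Answer: 1011001110 (718)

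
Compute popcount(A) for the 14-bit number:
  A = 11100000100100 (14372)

11100000100100
1-bits at positions (from bit 0 = LSB): 2, 5, 11, 12, 13
Count = 5

Answer: 5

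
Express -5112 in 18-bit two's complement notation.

1. Binary of +5112:  000001001111111000
2. Invert bits:     111110110000000111
3. Add 1:           111110110000001000

Answer: 111110110000001000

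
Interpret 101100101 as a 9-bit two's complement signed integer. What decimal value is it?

MSB is 1, so the value is negative. Find the magnitude:
1. Invert bits:  010011010
2. Add 1:        010011011  = 155
3. Apply sign:   -155

Answer: -155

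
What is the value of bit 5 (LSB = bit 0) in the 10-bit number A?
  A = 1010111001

Bit 5 is the 6th from the right.
  1010111001
      ^
That bit is 1.

Answer: 1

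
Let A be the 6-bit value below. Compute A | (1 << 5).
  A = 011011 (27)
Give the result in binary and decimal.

Mask = 1 << 5 = 100000
Bit 5 of A is 0, so OR-ing with the mask flips it to 1.
  011011
| 100000
--------
  111011

Answer: 111011 (59)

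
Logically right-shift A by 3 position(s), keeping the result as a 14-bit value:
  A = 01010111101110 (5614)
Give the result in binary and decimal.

Logical shift right by 3: drop the bottom 3 bit(s), prepend 3 zero(s) on the left.
  01010111101110  ->  keep [01010111101], discard [110], prepend 000
= 00001010111101

Answer: 00001010111101 (701)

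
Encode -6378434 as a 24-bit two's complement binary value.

1. Binary of +6378434:  011000010101001111000010
2. Invert bits:     100111101010110000111101
3. Add 1:           100111101010110000111110

Answer: 100111101010110000111110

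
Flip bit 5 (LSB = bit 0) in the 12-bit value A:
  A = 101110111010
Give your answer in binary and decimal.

Mask = 1 << 5 = 000000100000
Bit 5 of A is 1; XOR with the mask flips it to 0.
  101110111010
^ 000000100000
--------------
  101110011010

Answer: 101110011010 (2970)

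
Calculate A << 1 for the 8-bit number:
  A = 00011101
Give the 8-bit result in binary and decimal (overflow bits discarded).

Shift left by 1: drop the top 1 bit(s), append 1 zero(s) on the right.
  00011101  ->  discard [0], keep [0011101], append 0
= 00111010

Answer: 00111010 (58)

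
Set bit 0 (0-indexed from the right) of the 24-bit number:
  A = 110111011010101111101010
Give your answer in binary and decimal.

Mask = 1 << 0 = 000000000000000000000001
Bit 0 of A is 0, so OR-ing with the mask flips it to 1.
  110111011010101111101010
| 000000000000000000000001
--------------------------
  110111011010101111101011

Answer: 110111011010101111101011 (14527467)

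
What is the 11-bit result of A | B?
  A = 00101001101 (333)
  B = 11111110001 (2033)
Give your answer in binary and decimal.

Apply | to each column (1 where either bit is 1):
  00101001101
| 11111110001
-------------
  11111111101

Answer: 11111111101 (2045)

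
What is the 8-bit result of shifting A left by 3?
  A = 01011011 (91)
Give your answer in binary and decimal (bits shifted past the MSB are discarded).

Shift left by 3: drop the top 3 bit(s), append 3 zero(s) on the right.
  01011011  ->  discard [010], keep [11011], append 000
= 11011000

Answer: 11011000 (216)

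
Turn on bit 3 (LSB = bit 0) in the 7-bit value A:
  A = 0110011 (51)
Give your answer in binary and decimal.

Mask = 1 << 3 = 0001000
Bit 3 of A is 0, so OR-ing with the mask flips it to 1.
  0110011
| 0001000
---------
  0111011

Answer: 0111011 (59)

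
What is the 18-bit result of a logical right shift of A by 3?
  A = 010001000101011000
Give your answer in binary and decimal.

Logical shift right by 3: drop the bottom 3 bit(s), prepend 3 zero(s) on the left.
  010001000101011000  ->  keep [010001000101011], discard [000], prepend 000
= 000010001000101011

Answer: 000010001000101011 (8747)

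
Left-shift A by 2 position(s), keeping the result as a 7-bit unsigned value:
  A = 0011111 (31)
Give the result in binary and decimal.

Shift left by 2: drop the top 2 bit(s), append 2 zero(s) on the right.
  0011111  ->  discard [00], keep [11111], append 00
= 1111100

Answer: 1111100 (124)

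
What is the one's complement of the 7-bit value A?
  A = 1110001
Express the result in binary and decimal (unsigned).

Flip each bit (0->1, 1->0):
  1110001
  0001110

Answer: 0001110 (14)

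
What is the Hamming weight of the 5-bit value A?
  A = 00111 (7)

00111
1-bits at positions (from bit 0 = LSB): 0, 1, 2
Count = 3

Answer: 3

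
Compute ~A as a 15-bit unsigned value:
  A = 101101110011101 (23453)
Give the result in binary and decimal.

Flip each bit (0->1, 1->0):
  101101110011101
  010010001100010

Answer: 010010001100010 (9314)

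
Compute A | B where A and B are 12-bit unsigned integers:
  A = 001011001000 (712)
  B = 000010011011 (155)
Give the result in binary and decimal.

Apply | to each column (1 where either bit is 1):
  001011001000
| 000010011011
--------------
  001011011011

Answer: 001011011011 (731)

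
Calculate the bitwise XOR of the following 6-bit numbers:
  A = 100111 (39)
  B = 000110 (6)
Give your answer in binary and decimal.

Apply ^ to each column (1 where bits differ):
  100111
^ 000110
--------
  100001

Answer: 100001 (33)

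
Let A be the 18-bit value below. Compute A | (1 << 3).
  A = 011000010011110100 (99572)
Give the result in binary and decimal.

Mask = 1 << 3 = 000000000000001000
Bit 3 of A is 0, so OR-ing with the mask flips it to 1.
  011000010011110100
| 000000000000001000
--------------------
  011000010011111100

Answer: 011000010011111100 (99580)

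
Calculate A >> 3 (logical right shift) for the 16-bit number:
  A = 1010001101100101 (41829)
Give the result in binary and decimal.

Logical shift right by 3: drop the bottom 3 bit(s), prepend 3 zero(s) on the left.
  1010001101100101  ->  keep [1010001101100], discard [101], prepend 000
= 0001010001101100

Answer: 0001010001101100 (5228)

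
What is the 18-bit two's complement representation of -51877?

1. Binary of +51877:  001100101010100101
2. Invert bits:     110011010101011010
3. Add 1:           110011010101011011

Answer: 110011010101011011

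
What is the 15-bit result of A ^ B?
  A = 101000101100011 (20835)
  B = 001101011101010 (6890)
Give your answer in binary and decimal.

Apply ^ to each column (1 where bits differ):
  101000101100011
^ 001101011101010
-----------------
  100101110001001

Answer: 100101110001001 (19337)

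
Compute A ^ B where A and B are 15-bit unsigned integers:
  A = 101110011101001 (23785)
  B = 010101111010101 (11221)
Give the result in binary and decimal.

Apply ^ to each column (1 where bits differ):
  101110011101001
^ 010101111010101
-----------------
  111011100111100

Answer: 111011100111100 (30524)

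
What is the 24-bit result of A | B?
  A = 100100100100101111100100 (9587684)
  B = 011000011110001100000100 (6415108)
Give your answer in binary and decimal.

Apply | to each column (1 where either bit is 1):
  100100100100101111100100
| 011000011110001100000100
--------------------------
  111100111110101111100100

Answer: 111100111110101111100100 (15985636)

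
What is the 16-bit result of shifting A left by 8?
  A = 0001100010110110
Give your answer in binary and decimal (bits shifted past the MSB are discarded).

Shift left by 8: drop the top 8 bit(s), append 8 zero(s) on the right.
  0001100010110110  ->  discard [00011000], keep [10110110], append 00000000
= 1011011000000000

Answer: 1011011000000000 (46592)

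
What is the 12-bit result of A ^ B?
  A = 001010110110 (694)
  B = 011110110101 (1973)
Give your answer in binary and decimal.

Apply ^ to each column (1 where bits differ):
  001010110110
^ 011110110101
--------------
  010100000011

Answer: 010100000011 (1283)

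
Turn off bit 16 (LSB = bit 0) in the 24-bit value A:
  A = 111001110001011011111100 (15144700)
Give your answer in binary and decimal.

Mask = ~(1 << 16) = 111111101111111111111111
Bit 16 of A is 1, so AND-ing with the mask clears it to 0.
  111001110001011011111100
& 111111101111111111111111
--------------------------
  111001100001011011111100

Answer: 111001100001011011111100 (15079164)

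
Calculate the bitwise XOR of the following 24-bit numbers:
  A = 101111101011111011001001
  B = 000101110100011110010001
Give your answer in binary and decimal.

Apply ^ to each column (1 where bits differ):
  101111101011111011001001
^ 000101110100011110010001
--------------------------
  101010011111100101011000

Answer: 101010011111100101011000 (11139416)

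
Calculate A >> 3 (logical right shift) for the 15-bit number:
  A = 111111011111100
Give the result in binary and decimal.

Logical shift right by 3: drop the bottom 3 bit(s), prepend 3 zero(s) on the left.
  111111011111100  ->  keep [111111011111], discard [100], prepend 000
= 000111111011111

Answer: 000111111011111 (4063)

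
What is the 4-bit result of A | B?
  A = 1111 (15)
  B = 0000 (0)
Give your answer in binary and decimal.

Apply | to each column (1 where either bit is 1):
  1111
| 0000
------
  1111

Answer: 1111 (15)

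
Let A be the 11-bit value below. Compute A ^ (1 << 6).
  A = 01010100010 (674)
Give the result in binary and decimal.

Mask = 1 << 6 = 00001000000
Bit 6 of A is 0; XOR with the mask flips it to 1.
  01010100010
^ 00001000000
-------------
  01011100010

Answer: 01011100010 (738)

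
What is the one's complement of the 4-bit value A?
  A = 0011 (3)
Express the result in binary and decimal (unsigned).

Flip each bit (0->1, 1->0):
  0011
  1100

Answer: 1100 (12)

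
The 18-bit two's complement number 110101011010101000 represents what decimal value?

MSB is 1, so the value is negative. Find the magnitude:
1. Invert bits:  001010100101010111
2. Add 1:        001010100101011000  = 43352
3. Apply sign:   -43352

Answer: -43352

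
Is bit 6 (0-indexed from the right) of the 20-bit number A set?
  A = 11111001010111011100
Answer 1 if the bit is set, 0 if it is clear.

Bit 6 is the 7th from the right.
  11111001010111011100
               ^
That bit is 1.

Answer: 1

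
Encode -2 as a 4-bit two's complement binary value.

1. Binary of +2:  0010
2. Invert bits:     1101
3. Add 1:           1110

Answer: 1110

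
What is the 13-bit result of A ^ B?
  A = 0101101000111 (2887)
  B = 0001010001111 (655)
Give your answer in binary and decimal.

Apply ^ to each column (1 where bits differ):
  0101101000111
^ 0001010001111
---------------
  0100111001000

Answer: 0100111001000 (2504)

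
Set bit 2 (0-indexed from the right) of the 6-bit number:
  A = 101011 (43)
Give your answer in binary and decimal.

Mask = 1 << 2 = 000100
Bit 2 of A is 0, so OR-ing with the mask flips it to 1.
  101011
| 000100
--------
  101111

Answer: 101111 (47)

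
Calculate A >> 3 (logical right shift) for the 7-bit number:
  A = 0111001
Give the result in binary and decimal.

Logical shift right by 3: drop the bottom 3 bit(s), prepend 3 zero(s) on the left.
  0111001  ->  keep [0111], discard [001], prepend 000
= 0000111

Answer: 0000111 (7)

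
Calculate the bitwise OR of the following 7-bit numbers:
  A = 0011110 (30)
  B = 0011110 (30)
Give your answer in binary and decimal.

Apply | to each column (1 where either bit is 1):
  0011110
| 0011110
---------
  0011110

Answer: 0011110 (30)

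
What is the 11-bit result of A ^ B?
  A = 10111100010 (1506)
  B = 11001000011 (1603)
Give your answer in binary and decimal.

Apply ^ to each column (1 where bits differ):
  10111100010
^ 11001000011
-------------
  01110100001

Answer: 01110100001 (929)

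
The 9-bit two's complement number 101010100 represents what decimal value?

MSB is 1, so the value is negative. Find the magnitude:
1. Invert bits:  010101011
2. Add 1:        010101100  = 172
3. Apply sign:   -172

Answer: -172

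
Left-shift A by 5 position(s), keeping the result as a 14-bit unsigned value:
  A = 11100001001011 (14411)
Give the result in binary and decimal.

Shift left by 5: drop the top 5 bit(s), append 5 zero(s) on the right.
  11100001001011  ->  discard [11100], keep [001001011], append 00000
= 00100101100000

Answer: 00100101100000 (2400)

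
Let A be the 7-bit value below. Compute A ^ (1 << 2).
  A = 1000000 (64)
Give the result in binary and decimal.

Mask = 1 << 2 = 0000100
Bit 2 of A is 0; XOR with the mask flips it to 1.
  1000000
^ 0000100
---------
  1000100

Answer: 1000100 (68)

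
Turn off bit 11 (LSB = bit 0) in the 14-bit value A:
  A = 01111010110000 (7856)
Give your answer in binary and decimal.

Mask = ~(1 << 11) = 11011111111111
Bit 11 of A is 1, so AND-ing with the mask clears it to 0.
  01111010110000
& 11011111111111
----------------
  01011010110000

Answer: 01011010110000 (5808)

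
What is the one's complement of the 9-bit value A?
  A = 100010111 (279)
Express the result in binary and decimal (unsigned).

Flip each bit (0->1, 1->0):
  100010111
  011101000

Answer: 011101000 (232)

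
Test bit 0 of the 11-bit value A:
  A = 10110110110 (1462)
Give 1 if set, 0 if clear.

Bit 0 is the 1st from the right.
  10110110110
            ^
That bit is 0.

Answer: 0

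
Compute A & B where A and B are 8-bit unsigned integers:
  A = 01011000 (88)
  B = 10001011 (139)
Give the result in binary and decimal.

Apply & to each column (1 only where both bits are 1):
  01011000
& 10001011
----------
  00001000

Answer: 00001000 (8)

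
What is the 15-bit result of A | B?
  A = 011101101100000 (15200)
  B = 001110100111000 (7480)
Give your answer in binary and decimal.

Apply | to each column (1 where either bit is 1):
  011101101100000
| 001110100111000
-----------------
  011111101111000

Answer: 011111101111000 (16248)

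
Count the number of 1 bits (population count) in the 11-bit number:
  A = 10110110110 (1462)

10110110110
1-bits at positions (from bit 0 = LSB): 1, 2, 4, 5, 7, 8, 10
Count = 7

Answer: 7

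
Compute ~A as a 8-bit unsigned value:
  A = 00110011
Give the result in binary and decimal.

Flip each bit (0->1, 1->0):
  00110011
  11001100

Answer: 11001100 (204)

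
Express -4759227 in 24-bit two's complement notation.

1. Binary of +4759227:  010010001001111010111011
2. Invert bits:     101101110110000101000100
3. Add 1:           101101110110000101000101

Answer: 101101110110000101000101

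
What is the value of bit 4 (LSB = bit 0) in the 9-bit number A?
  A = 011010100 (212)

Bit 4 is the 5th from the right.
  011010100
      ^
That bit is 1.

Answer: 1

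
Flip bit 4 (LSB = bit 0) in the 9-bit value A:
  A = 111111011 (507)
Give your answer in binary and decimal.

Mask = 1 << 4 = 000010000
Bit 4 of A is 1; XOR with the mask flips it to 0.
  111111011
^ 000010000
-----------
  111101011

Answer: 111101011 (491)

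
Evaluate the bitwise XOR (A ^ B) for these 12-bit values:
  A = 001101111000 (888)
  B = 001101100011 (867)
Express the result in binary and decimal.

Apply ^ to each column (1 where bits differ):
  001101111000
^ 001101100011
--------------
  000000011011

Answer: 000000011011 (27)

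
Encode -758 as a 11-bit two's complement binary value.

1. Binary of +758:  01011110110
2. Invert bits:     10100001001
3. Add 1:           10100001010

Answer: 10100001010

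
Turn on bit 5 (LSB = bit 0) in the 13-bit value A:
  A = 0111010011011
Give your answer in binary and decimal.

Mask = 1 << 5 = 0000000100000
Bit 5 of A is 0, so OR-ing with the mask flips it to 1.
  0111010011011
| 0000000100000
---------------
  0111010111011

Answer: 0111010111011 (3771)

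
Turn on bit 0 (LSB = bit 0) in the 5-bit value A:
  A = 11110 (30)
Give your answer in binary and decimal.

Mask = 1 << 0 = 00001
Bit 0 of A is 0, so OR-ing with the mask flips it to 1.
  11110
| 00001
-------
  11111

Answer: 11111 (31)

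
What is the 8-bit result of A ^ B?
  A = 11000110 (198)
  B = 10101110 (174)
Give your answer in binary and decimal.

Apply ^ to each column (1 where bits differ):
  11000110
^ 10101110
----------
  01101000

Answer: 01101000 (104)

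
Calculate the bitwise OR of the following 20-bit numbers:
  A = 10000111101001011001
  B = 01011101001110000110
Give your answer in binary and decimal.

Apply | to each column (1 where either bit is 1):
  10000111101001011001
| 01011101001110000110
----------------------
  11011111101111011111

Answer: 11011111101111011111 (916447)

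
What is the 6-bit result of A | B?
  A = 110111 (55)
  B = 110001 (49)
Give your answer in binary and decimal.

Apply | to each column (1 where either bit is 1):
  110111
| 110001
--------
  110111

Answer: 110111 (55)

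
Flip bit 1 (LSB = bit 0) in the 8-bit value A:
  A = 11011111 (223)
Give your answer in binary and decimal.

Mask = 1 << 1 = 00000010
Bit 1 of A is 1; XOR with the mask flips it to 0.
  11011111
^ 00000010
----------
  11011101

Answer: 11011101 (221)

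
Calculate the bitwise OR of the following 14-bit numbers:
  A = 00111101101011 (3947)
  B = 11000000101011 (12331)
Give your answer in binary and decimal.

Apply | to each column (1 where either bit is 1):
  00111101101011
| 11000000101011
----------------
  11111101101011

Answer: 11111101101011 (16235)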